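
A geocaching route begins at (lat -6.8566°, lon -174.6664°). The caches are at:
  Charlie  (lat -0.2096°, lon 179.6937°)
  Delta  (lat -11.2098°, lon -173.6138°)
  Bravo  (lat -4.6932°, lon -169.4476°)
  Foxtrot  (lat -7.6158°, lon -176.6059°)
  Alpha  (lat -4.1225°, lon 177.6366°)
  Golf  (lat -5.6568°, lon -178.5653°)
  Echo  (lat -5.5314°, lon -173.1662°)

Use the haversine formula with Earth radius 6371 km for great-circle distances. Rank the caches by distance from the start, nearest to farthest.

Echo, Foxtrot, Golf, Delta, Bravo, Alpha, Charlie

Distance from the start at (lat -6.8566°, lon -174.6664°) to each:
Echo (lat -5.5314°, lon -173.1662°): 221.8 km
Foxtrot (lat -7.6158°, lon -176.6059°): 230.0 km
Golf (lat -5.6568°, lon -178.5653°): 451.1 km
Delta (lat -11.2098°, lon -173.6138°): 497.7 km
Bravo (lat -4.6932°, lon -169.4476°): 625.4 km
Alpha (lat -4.1225°, lon 177.6366°): 904.5 km
Charlie (lat -0.2096°, lon 179.6937°): 968.3 km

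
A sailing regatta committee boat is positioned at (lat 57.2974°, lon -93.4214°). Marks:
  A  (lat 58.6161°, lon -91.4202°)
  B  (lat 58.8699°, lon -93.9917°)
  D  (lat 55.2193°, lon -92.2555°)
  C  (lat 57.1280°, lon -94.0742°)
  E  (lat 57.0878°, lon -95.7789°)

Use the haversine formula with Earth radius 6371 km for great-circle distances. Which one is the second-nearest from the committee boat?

E

Distances from the committee boat ((lat 57.2974°, lon -93.4214°)):
C: 43.6 km
E: 143.9 km
B: 178.0 km
A: 188.2 km
D: 242.0 km
The second-nearest is E at 143.9 km.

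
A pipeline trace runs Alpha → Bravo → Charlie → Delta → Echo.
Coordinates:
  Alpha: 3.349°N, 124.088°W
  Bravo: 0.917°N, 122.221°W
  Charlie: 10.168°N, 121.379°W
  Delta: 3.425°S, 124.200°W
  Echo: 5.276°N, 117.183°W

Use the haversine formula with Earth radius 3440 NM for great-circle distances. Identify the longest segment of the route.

Charlie–Delta

Leg distances:
Alpha→Bravo: 184.0 NM
Bravo→Charlie: 557.7 NM
Charlie→Delta: 833.4 NM
Delta→Echo: 670.8 NM
The longest leg is Charlie–Delta at 833.4 NM.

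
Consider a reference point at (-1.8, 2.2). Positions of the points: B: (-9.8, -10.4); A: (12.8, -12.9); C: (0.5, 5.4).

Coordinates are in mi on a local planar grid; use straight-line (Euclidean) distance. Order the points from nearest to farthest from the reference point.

C, B, A

Distances from the reference point:
C (0.5, 5.4): 3.9 mi
B (-9.8, -10.4): 14.9 mi
A (12.8, -12.9): 21.0 mi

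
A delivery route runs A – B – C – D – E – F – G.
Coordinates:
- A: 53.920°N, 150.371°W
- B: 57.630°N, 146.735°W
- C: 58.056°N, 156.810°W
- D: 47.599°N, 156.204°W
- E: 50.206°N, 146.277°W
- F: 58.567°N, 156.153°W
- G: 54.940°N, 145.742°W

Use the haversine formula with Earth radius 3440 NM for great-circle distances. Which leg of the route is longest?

Leg distances:
A→B: 254.3 NM
B→C: 322.7 NM
C→D: 628.2 NM
D→E: 421.5 NM
E→F: 607.9 NM
F→G: 405.4 NM
The longest leg is C–D at 628.2 NM.

C–D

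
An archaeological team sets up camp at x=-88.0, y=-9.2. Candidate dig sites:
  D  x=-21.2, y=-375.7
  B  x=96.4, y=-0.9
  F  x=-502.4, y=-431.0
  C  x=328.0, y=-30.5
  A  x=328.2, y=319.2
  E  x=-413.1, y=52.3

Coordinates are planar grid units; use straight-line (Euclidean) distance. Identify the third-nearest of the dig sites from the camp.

Distances from the camp (x=-88.0, y=-9.2):
B: 184.6
E: 330.9
D: 372.5
C: 416.5
A: 530.2
F: 591.3
The third-nearest is D at 372.5.

D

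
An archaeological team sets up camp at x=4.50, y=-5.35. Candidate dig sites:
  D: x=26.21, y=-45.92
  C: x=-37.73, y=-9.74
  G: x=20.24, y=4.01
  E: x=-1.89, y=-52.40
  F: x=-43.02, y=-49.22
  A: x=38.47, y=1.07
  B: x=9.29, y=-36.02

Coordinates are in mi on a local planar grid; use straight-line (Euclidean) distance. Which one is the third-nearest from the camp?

Distances from the camp (x=4.50, y=-5.35):
G: 18.3 mi
B: 31.0 mi
A: 34.6 mi
C: 42.5 mi
D: 46.0 mi
E: 47.5 mi
F: 64.7 mi
The third-nearest is A at 34.6 mi.

A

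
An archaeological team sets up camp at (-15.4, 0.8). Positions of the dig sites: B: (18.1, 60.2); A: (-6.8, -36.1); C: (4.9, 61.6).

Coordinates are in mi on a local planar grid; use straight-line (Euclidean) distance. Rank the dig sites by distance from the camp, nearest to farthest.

A, C, B

Distance from the camp at (-15.4, 0.8) to each:
A (-6.8, -36.1): 37.9 mi
C (4.9, 61.6): 64.1 mi
B (18.1, 60.2): 68.2 mi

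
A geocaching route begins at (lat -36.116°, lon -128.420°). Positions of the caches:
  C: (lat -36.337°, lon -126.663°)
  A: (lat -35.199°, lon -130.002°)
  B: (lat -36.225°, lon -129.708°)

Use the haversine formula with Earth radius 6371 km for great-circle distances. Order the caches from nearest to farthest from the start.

B, C, A

Computing each great-circle distance from (lat -36.116°, lon -128.420°):
B (lat -36.225°, lon -129.708°): 116.2 km
C (lat -36.337°, lon -126.663°): 159.5 km
A (lat -35.199°, lon -130.002°): 175.6 km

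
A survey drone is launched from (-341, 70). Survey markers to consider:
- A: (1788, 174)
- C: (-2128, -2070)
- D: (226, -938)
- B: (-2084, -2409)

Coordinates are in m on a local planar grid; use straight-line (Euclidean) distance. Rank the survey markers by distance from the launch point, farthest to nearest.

B, C, A, D

Distances from the launch point:
B (-2084, -2409): 3030.4 m
C (-2128, -2070): 2788.0 m
A (1788, 174): 2131.5 m
D (226, -938): 1156.5 m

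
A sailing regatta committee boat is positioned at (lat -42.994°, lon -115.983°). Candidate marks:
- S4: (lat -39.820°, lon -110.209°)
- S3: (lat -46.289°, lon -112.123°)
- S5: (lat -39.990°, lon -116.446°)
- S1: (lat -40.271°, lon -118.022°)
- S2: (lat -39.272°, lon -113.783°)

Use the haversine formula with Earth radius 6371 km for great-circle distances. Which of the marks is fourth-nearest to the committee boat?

Distances from the committee boat ((lat -42.994°, lon -115.983°)):
S5: 336.2 km
S1: 347.0 km
S2: 453.0 km
S3: 476.8 km
S4: 596.8 km
The fourth-nearest is S3 at 476.8 km.

S3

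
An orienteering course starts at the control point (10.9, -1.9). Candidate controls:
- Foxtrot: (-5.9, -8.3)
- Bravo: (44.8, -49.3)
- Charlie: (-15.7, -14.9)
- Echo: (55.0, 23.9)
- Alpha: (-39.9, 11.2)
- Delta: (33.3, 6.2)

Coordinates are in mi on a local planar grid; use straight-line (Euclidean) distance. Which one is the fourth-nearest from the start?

Echo

Distances from the start ((10.9, -1.9)):
Foxtrot: 18.0 mi
Delta: 23.8 mi
Charlie: 29.6 mi
Echo: 51.1 mi
Alpha: 52.5 mi
Bravo: 58.3 mi
The fourth-nearest is Echo at 51.1 mi.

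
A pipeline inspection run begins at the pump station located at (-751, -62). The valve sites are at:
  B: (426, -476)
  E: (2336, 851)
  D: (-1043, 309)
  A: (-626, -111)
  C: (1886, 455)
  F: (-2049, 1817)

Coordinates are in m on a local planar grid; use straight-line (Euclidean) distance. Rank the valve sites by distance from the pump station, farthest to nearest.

Distance from the pump station at (-751, -62) to each:
E (2336, 851): 3219.2 m
C (1886, 455): 2687.2 m
F (-2049, 1817): 2283.7 m
B (426, -476): 1247.7 m
D (-1043, 309): 472.1 m
A (-626, -111): 134.3 m

E, C, F, B, D, A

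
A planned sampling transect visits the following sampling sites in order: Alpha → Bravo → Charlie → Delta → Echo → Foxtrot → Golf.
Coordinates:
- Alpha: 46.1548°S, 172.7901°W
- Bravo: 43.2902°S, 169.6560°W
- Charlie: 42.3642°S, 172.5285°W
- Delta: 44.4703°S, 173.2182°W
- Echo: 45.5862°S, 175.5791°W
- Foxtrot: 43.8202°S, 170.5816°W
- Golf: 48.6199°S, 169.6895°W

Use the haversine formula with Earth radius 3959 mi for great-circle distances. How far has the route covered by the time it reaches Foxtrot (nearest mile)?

Leg distances:
Alpha→Bravo: 250.7 mi  (cumulative 250.7 mi)
Bravo→Charlie: 159.0 mi  (cumulative 409.7 mi)
Charlie→Delta: 149.6 mi  (cumulative 559.2 mi)
Delta→Echo: 138.7 mi  (cumulative 697.9 mi)
Echo→Foxtrot: 274.0 mi  (cumulative 972.0 mi)
Cumulative distance at Foxtrot ≈ 972 mi.

972 mi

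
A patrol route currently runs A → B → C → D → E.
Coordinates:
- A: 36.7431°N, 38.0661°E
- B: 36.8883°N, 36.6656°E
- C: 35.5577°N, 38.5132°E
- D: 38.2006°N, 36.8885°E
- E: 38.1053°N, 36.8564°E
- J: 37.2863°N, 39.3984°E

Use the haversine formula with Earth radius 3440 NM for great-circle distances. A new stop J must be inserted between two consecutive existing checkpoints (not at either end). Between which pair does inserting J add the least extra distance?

between C and D

Added distance for inserting J between each consecutive pair:
A–B: 136.9 NM
B–C: 125.3 NM
C–D: 66.6 NM
D–E: 255.7 NM
Smallest added distance is 66.6 NM, inserting between C and D.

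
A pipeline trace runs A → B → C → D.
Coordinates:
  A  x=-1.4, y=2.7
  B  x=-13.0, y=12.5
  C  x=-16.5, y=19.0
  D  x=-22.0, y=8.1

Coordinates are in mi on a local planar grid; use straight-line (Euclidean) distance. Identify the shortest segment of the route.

Leg distances:
A→B: 15.2 mi
B→C: 7.4 mi
C→D: 12.2 mi
The shortest leg is B–C at 7.4 mi.

B–C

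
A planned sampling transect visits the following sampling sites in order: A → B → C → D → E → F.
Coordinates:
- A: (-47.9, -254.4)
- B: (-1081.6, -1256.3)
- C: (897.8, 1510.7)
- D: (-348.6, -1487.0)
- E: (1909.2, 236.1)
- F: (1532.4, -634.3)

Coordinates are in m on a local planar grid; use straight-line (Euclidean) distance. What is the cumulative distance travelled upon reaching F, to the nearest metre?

11877 m

Leg distances:
A→B: 1439.6 m  (cumulative 1439.6 m)
B→C: 3402.1 m  (cumulative 4841.7 m)
C→D: 3246.5 m  (cumulative 8088.2 m)
D→E: 2840.2 m  (cumulative 10928.4 m)
E→F: 948.5 m  (cumulative 11876.8 m)
Cumulative distance at F ≈ 11877 m.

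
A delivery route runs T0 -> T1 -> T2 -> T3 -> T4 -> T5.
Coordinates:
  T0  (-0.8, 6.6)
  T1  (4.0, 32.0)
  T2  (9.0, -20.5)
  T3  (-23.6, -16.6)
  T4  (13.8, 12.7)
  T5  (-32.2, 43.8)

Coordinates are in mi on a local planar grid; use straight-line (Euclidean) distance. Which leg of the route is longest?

Leg distances:
T0→T1: 25.8 mi
T1→T2: 52.7 mi
T2→T3: 32.8 mi
T3→T4: 47.5 mi
T4→T5: 55.5 mi
The longest leg is T4–T5 at 55.5 mi.

T4–T5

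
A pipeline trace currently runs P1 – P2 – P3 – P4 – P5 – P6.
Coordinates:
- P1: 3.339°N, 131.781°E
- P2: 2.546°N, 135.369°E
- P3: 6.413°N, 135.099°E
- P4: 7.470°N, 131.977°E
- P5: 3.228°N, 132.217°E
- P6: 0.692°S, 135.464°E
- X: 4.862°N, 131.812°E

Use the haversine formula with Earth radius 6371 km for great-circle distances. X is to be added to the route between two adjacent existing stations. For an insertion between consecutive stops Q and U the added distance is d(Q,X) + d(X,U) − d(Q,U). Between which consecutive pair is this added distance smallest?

Added distance for inserting X between each consecutive pair:
P1–P2: 232.6 km
P2–P3: 442.8 km
P3–P4: 329.0 km
P4–P5: 5.3 km
P5–P6: 360.2 km
Smallest added distance is 5.3 km, inserting between P4 and P5.

between P4 and P5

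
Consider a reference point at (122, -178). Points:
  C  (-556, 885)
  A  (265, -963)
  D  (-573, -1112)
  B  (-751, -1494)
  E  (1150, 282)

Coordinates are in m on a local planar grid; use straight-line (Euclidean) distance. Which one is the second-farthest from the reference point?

C

Distances from the reference point ((122, -178)):
B: 1579.2 m
C: 1260.8 m
D: 1164.2 m
E: 1126.2 m
A: 797.9 m
The second-farthest is C at 1260.8 m.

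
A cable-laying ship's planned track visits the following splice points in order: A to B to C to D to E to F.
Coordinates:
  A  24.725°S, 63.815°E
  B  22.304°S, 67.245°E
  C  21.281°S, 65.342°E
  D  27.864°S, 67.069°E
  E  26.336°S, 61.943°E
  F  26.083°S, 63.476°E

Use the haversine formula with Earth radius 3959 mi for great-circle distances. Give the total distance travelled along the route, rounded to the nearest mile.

1312 mi

Leg distances:
A→B: 274.2 mi  (cumulative 274.2 mi)
B→C: 141.1 mi  (cumulative 415.3 mi)
C→D: 467.6 mi  (cumulative 882.9 mi)
D→E: 332.5 mi  (cumulative 1215.4 mi)
E→F: 96.6 mi  (cumulative 1312.0 mi)
Total route length ≈ 1312 mi.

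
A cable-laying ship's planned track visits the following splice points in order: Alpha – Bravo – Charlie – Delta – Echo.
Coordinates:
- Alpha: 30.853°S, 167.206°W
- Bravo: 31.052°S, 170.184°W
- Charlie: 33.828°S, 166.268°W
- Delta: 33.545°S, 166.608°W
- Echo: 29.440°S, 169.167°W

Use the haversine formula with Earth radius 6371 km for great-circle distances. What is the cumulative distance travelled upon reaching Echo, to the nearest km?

Leg distances:
Alpha→Bravo: 284.8 km  (cumulative 284.8 km)
Bravo→Charlie: 479.9 km  (cumulative 764.7 km)
Charlie→Delta: 44.5 km  (cumulative 809.2 km)
Delta→Echo: 516.9 km  (cumulative 1326.1 km)
Cumulative distance at Echo ≈ 1326 km.

1326 km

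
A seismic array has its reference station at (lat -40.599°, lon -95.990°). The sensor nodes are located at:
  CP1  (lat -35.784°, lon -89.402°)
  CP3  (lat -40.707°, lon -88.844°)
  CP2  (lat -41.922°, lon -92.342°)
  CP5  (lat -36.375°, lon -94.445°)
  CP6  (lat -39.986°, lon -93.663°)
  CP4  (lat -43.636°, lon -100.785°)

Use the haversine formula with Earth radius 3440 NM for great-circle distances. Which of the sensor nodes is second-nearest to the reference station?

CP2

Distances from the reference station ((lat -40.599°, lon -95.990°)):
CP6: 112.7 NM
CP2: 182.8 NM
CP5: 263.8 NM
CP4: 280.7 NM
CP3: 325.5 NM
CP1: 424.3 NM
The second-nearest is CP2 at 182.8 NM.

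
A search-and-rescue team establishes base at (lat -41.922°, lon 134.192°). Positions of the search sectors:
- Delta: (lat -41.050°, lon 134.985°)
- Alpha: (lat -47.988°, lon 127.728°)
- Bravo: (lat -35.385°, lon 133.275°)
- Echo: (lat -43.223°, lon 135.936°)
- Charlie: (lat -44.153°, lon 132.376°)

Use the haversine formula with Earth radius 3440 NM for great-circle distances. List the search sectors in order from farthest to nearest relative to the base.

Alpha, Bravo, Charlie, Echo, Delta

Computing each great-circle distance from (lat -41.922°, lon 134.192°):
Alpha (lat -47.988°, lon 127.728°): 455.8 NM
Bravo (lat -35.385°, lon 133.275°): 394.8 NM
Charlie (lat -44.153°, lon 132.376°): 155.9 NM
Echo (lat -43.223°, lon 135.936°): 109.8 NM
Delta (lat -41.050°, lon 134.985°): 63.3 NM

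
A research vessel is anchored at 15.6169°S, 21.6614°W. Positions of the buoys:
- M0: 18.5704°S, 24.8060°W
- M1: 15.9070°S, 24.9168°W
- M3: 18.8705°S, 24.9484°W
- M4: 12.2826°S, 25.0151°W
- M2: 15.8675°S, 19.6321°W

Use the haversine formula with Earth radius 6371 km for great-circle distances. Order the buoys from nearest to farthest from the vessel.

Computing each great-circle distance from 15.6169°S, 21.6614°W:
M2 15.8675°S, 19.6321°W: 219.0 km
M1 15.9070°S, 24.9168°W: 349.9 km
M0 18.5704°S, 24.8060°W: 468.5 km
M3 18.8705°S, 24.9484°W: 502.7 km
M4 12.2826°S, 25.0151°W: 518.1 km

M2, M1, M0, M3, M4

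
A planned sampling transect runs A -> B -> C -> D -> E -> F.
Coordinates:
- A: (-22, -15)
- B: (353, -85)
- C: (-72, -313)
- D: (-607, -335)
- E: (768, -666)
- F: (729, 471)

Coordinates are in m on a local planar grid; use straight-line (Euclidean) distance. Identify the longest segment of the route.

D–E

Leg distances:
A→B: 381.5 m
B→C: 482.3 m
C→D: 535.5 m
D→E: 1414.3 m
E→F: 1137.7 m
The longest leg is D–E at 1414.3 m.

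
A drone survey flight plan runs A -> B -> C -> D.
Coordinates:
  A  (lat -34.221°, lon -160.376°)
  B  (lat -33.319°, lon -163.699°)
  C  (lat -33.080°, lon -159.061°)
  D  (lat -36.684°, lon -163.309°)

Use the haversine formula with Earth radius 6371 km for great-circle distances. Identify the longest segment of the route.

C–D

Leg distances:
A→B: 323.1 km
B→C: 432.3 km
C→D: 557.3 km
The longest leg is C–D at 557.3 km.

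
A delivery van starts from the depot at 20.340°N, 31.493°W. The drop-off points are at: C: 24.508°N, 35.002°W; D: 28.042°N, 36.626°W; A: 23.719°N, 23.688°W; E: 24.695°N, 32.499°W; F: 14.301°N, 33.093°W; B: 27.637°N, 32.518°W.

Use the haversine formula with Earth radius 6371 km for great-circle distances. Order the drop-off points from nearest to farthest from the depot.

E, C, F, B, A, D

Distance from the depot at 20.340°N, 31.493°W to each:
E 24.695°N, 32.499°W: 495.1 km
C 24.508°N, 35.002°W: 587.2 km
F 14.301°N, 33.093°W: 692.6 km
B 27.637°N, 32.518°W: 818.0 km
A 23.719°N, 23.688°W: 887.7 km
D 28.042°N, 36.626°W: 1001.9 km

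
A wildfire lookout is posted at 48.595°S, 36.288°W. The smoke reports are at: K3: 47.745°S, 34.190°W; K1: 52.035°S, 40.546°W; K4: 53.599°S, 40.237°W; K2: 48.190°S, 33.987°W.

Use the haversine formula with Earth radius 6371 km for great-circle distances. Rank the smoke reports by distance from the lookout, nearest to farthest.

K2, K3, K1, K4

Distance from the lookout at 48.595°S, 36.288°W to each:
K2 48.190°S, 33.987°W: 175.8 km
K3 47.745°S, 34.190°W: 182.0 km
K1 52.035°S, 40.546°W: 487.4 km
K4 53.599°S, 40.237°W: 620.8 km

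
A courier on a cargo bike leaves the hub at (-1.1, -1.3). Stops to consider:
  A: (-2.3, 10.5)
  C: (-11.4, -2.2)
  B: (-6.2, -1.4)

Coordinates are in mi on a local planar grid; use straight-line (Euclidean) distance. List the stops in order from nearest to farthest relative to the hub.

B, C, A

Distances from the hub:
B (-6.2, -1.4): 5.1 mi
C (-11.4, -2.2): 10.3 mi
A (-2.3, 10.5): 11.9 mi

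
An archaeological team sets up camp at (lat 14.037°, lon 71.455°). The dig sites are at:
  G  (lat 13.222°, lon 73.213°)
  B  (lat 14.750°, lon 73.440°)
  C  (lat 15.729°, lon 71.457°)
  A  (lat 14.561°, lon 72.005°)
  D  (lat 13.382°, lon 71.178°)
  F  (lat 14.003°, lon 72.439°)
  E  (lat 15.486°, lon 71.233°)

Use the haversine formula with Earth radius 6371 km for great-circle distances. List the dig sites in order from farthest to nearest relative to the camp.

Computing each great-circle distance from (lat 14.037°, lon 71.455°):
B (lat 14.750°, lon 73.440°): 228.0 km
G (lat 13.222°, lon 73.213°): 210.5 km
C (lat 15.729°, lon 71.457°): 188.1 km
E (lat 15.486°, lon 71.233°): 162.9 km
F (lat 14.003°, lon 72.439°): 106.2 km
A (lat 14.561°, lon 72.005°): 83.1 km
D (lat 13.382°, lon 71.178°): 78.7 km

B, G, C, E, F, A, D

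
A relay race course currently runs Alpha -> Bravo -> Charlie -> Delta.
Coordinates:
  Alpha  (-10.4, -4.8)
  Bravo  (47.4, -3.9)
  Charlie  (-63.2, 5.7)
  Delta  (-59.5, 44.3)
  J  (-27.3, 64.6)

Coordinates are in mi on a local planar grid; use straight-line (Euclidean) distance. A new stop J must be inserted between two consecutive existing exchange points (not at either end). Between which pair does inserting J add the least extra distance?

Added distance for inserting J between each consecutive pair:
Alpha–Bravo: 115.0 mi
Bravo–Charlie: 59.3 mi
Charlie–Delta: 68.3 mi
Smallest added distance is 59.3 mi, inserting between Bravo and Charlie.

between Bravo and Charlie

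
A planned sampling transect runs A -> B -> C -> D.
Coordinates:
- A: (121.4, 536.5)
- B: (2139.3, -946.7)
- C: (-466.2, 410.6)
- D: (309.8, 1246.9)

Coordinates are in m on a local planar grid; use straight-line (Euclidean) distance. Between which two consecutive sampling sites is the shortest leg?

C–D

Leg distances:
A→B: 2504.4 m
B→C: 2937.8 m
C→D: 1140.9 m
The shortest leg is C–D at 1140.9 m.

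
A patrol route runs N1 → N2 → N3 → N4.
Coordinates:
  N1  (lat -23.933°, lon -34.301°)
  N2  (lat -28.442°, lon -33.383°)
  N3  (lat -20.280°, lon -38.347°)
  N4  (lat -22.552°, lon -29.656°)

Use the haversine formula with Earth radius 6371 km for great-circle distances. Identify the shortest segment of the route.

N1–N2

Leg distances:
N1→N2: 509.7 km
N2→N3: 1037.2 km
N3→N4: 934.3 km
The shortest leg is N1–N2 at 509.7 km.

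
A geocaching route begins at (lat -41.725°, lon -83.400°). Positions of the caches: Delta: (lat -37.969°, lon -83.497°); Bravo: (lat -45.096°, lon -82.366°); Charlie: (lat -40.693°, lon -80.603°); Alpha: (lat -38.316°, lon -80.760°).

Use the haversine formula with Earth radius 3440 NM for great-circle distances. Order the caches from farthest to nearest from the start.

Distance from the start at (lat -41.725°, lon -83.400°) to each:
Alpha (lat -38.316°, lon -80.760°): 237.9 NM
Delta (lat -37.969°, lon -83.497°): 225.6 NM
Bravo (lat -45.096°, lon -82.366°): 207.4 NM
Charlie (lat -40.693°, lon -80.603°): 140.7 NM

Alpha, Delta, Bravo, Charlie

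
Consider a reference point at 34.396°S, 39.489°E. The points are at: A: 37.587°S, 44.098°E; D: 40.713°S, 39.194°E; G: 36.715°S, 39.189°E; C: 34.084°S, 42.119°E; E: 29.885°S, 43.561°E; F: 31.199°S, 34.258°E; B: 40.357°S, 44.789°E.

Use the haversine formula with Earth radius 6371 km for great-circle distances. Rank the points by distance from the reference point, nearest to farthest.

C, G, A, F, E, D, B

Distance from the reference point at 34.396°S, 39.489°E to each:
C 34.084°S, 42.119°E: 244.2 km
G 36.715°S, 39.189°E: 259.3 km
A 37.587°S, 44.098°E: 545.6 km
F 31.199°S, 34.258°E: 604.4 km
E 29.885°S, 43.561°E: 631.2 km
D 40.713°S, 39.194°E: 702.9 km
B 40.357°S, 44.789°E: 811.2 km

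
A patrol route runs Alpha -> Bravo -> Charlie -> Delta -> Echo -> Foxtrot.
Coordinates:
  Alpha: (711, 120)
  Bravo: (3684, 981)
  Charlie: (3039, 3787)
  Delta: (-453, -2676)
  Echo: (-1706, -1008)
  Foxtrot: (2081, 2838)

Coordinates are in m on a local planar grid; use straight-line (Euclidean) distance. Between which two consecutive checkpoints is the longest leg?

Leg distances:
Alpha→Bravo: 3095.2 m
Bravo→Charlie: 2879.2 m
Charlie→Delta: 7346.0 m
Delta→Echo: 2086.2 m
Echo→Foxtrot: 5397.5 m
The longest leg is Charlie–Delta at 7346.0 m.

Charlie–Delta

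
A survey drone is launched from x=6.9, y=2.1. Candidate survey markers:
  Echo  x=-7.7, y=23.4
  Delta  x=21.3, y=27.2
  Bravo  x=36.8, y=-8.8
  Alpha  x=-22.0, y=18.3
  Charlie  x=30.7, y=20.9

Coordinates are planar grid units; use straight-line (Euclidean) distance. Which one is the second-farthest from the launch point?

Bravo

Distance to each, sorted:
Alpha: 33.1
Bravo: 31.8
Charlie: 30.3
Delta: 28.9
Echo: 25.8
The second-farthest is Bravo at 31.8.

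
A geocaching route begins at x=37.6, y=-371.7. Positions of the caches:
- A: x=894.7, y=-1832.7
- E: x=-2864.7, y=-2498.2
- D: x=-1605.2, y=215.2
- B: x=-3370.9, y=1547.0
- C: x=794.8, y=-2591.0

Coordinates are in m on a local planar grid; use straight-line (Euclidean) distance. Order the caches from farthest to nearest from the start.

Distance from the start at x=37.6, y=-371.7 to each:
B x=-3370.9, y=1547.0: 3911.4 m
E x=-2864.7, y=-2498.2: 3598.0 m
C x=794.8, y=-2591.0: 2344.9 m
D x=-1605.2, y=215.2: 1744.5 m
A x=894.7, y=-1832.7: 1693.9 m

B, E, C, D, A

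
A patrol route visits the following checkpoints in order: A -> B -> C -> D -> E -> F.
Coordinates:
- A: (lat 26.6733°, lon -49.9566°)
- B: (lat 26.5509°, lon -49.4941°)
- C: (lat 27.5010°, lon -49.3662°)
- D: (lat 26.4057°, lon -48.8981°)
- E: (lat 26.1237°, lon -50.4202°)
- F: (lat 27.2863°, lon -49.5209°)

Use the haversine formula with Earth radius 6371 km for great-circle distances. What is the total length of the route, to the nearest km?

597 km

Leg distances:
A→B: 48.0 km  (cumulative 48.0 km)
B→C: 106.4 km  (cumulative 154.4 km)
C→D: 130.3 km  (cumulative 284.7 km)
D→E: 155.0 km  (cumulative 439.7 km)
E→F: 157.1 km  (cumulative 596.8 km)
Total route length ≈ 597 km.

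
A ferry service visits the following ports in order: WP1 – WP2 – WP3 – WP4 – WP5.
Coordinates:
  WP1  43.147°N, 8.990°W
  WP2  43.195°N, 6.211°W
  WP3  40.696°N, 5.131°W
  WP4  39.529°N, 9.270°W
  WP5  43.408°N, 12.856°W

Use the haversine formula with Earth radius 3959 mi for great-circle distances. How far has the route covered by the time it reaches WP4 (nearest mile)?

Leg distances:
WP1→WP2: 140.1 mi  (cumulative 140.1 mi)
WP2→WP3: 181.4 mi  (cumulative 321.4 mi)
WP3→WP4: 233.1 mi  (cumulative 554.5 mi)
Cumulative distance at WP4 ≈ 555 mi.

555 mi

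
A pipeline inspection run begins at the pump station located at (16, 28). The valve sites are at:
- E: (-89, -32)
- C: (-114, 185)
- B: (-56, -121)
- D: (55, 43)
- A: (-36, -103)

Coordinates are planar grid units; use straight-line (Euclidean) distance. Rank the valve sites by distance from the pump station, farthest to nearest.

Distances from the pump station:
C (-114, 185): 203.8
B (-56, -121): 165.5
A (-36, -103): 140.9
E (-89, -32): 120.9
D (55, 43): 41.8

C, B, A, E, D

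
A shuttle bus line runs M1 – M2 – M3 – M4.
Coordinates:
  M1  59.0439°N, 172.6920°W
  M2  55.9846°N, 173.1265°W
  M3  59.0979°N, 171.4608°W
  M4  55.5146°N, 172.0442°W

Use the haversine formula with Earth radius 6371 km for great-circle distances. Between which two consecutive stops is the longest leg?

M3–M4

Leg distances:
M1→M2: 341.2 km
M2→M3: 360.1 km
M3→M4: 400.0 km
The longest leg is M3–M4 at 400.0 km.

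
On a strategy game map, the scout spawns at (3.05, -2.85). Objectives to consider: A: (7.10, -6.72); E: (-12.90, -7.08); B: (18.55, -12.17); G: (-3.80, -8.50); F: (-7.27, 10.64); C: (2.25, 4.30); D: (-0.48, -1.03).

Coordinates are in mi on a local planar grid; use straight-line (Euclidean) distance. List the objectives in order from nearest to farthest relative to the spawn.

Computing each straight-line distance from (3.05, -2.85):
D (-0.48, -1.03): 4.0 mi
A (7.10, -6.72): 5.6 mi
C (2.25, 4.30): 7.2 mi
G (-3.80, -8.50): 8.9 mi
E (-12.90, -7.08): 16.5 mi
F (-7.27, 10.64): 17.0 mi
B (18.55, -12.17): 18.1 mi

D, A, C, G, E, F, B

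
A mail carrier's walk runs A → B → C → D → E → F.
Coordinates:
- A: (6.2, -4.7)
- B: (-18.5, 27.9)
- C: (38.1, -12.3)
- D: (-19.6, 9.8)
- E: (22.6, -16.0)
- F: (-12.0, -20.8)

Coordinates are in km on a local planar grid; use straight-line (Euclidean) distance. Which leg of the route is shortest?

Leg distances:
A→B: 40.9 km
B→C: 69.4 km
C→D: 61.8 km
D→E: 49.5 km
E→F: 34.9 km
The shortest leg is E–F at 34.9 km.

E–F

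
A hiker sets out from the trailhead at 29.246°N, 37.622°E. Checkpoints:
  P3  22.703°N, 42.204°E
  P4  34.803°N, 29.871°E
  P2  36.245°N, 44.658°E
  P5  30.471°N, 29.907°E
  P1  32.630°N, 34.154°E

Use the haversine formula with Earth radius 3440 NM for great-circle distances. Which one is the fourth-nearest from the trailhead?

Distance to each, sorted:
P1: 270.5 NM
P5: 408.3 NM
P3: 464.1 NM
P4: 516.4 NM
P2: 549.9 NM
The fourth-nearest is P4 at 516.4 NM.

P4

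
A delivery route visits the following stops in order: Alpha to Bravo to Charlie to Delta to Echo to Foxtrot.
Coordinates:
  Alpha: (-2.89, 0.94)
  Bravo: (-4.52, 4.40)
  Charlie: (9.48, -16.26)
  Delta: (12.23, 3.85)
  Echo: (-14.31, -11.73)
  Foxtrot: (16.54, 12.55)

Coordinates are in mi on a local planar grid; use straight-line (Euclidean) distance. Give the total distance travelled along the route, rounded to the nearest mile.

Leg distances:
Alpha→Bravo: 3.8 mi  (cumulative 3.8 mi)
Bravo→Charlie: 25.0 mi  (cumulative 28.8 mi)
Charlie→Delta: 20.3 mi  (cumulative 49.1 mi)
Delta→Echo: 30.8 mi  (cumulative 79.9 mi)
Echo→Foxtrot: 39.3 mi  (cumulative 119.1 mi)
Total route length ≈ 119 mi.

119 mi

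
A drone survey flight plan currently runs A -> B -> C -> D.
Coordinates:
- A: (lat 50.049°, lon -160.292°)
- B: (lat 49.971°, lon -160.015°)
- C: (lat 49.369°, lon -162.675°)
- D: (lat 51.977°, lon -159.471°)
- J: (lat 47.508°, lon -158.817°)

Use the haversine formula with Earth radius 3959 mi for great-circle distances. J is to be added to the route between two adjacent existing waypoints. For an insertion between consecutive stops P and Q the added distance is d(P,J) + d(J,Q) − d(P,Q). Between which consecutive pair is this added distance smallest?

between B and C

Added distance for inserting J between each consecutive pair:
A–B: 353.3 mi
B–C: 271.3 mi
C–D: 300.5 mi
Smallest added distance is 271.3 mi, inserting between B and C.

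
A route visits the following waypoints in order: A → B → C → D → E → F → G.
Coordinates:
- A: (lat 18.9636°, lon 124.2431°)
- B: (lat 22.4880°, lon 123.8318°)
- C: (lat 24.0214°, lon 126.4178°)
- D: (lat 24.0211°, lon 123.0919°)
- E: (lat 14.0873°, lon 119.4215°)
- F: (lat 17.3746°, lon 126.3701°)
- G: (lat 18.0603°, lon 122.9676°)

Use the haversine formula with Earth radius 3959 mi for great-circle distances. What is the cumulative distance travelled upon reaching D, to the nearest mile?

650 mi

Leg distances:
A→B: 245.0 mi  (cumulative 245.0 mi)
B→C: 195.4 mi  (cumulative 440.4 mi)
C→D: 209.9 mi  (cumulative 650.3 mi)
Cumulative distance at D ≈ 650 mi.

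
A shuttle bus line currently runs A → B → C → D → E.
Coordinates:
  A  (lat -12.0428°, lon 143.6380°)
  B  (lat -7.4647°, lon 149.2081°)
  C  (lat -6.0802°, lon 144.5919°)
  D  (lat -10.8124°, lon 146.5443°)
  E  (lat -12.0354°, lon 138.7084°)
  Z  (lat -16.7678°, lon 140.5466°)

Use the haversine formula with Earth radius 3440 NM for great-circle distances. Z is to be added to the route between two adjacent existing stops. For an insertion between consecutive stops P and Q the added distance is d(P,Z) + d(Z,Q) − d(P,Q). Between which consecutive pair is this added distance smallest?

Added distance for inserting Z between each consecutive pair:
A–B: 661.6 NM
B–C: 1151.7 NM
C–D: 877.4 NM
D–E: 336.6 NM
Smallest added distance is 336.6 NM, inserting between D and E.

between D and E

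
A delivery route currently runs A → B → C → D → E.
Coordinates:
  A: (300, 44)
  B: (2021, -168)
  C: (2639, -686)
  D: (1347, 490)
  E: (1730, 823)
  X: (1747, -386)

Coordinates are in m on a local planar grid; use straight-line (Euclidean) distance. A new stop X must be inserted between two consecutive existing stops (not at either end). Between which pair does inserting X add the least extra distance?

Added distance for inserting X between each consecutive pair:
A–B: 125.7 m
B–C: 484.9 m
C–D: 157.0 m
D–E: 1664.6 m
Smallest added distance is 125.7 m, inserting between A and B.

between A and B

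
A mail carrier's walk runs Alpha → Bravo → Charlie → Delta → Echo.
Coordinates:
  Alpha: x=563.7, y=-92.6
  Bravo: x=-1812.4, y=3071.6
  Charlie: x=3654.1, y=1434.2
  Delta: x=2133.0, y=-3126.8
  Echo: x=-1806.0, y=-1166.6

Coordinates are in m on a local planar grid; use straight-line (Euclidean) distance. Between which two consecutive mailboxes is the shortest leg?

Leg distances:
Alpha→Bravo: 3957.0 m
Bravo→Charlie: 5706.5 m
Charlie→Delta: 4808.0 m
Delta→Echo: 4399.8 m
The shortest leg is Alpha–Bravo at 3957.0 m.

Alpha–Bravo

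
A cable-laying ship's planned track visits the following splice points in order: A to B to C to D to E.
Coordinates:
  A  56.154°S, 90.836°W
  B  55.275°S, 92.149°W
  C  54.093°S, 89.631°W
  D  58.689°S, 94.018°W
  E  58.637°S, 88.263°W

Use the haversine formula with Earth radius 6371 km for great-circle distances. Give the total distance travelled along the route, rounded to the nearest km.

Leg distances:
A→B: 127.7 km  (cumulative 127.7 km)
B→C: 208.5 km  (cumulative 336.2 km)
C→D: 577.7 km  (cumulative 913.9 km)
D→E: 332.8 km  (cumulative 1246.7 km)
Total route length ≈ 1247 km.

1247 km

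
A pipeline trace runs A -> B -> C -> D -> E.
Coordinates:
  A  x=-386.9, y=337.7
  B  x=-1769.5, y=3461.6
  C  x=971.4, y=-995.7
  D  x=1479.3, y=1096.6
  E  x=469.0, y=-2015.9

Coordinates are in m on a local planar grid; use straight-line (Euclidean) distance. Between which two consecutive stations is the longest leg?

B–C

Leg distances:
A→B: 3416.2 m
B→C: 5232.6 m
C→D: 2153.1 m
D→E: 3272.4 m
The longest leg is B–C at 5232.6 m.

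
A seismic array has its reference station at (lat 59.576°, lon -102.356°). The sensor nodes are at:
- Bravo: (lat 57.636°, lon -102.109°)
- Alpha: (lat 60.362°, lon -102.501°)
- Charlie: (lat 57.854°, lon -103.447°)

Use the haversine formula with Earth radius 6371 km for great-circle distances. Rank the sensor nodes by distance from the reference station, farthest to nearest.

Distance from the reference station at (lat 59.576°, lon -102.356°) to each:
Bravo (lat 57.636°, lon -102.109°): 216.2 km
Charlie (lat 57.854°, lon -103.447°): 201.6 km
Alpha (lat 60.362°, lon -102.501°): 87.8 km

Bravo, Charlie, Alpha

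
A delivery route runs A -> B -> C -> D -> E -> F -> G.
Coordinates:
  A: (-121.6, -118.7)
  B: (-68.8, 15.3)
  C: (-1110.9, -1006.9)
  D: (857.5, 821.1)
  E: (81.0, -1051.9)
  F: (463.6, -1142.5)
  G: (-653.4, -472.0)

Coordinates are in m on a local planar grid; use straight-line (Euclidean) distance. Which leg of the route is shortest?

Leg distances:
A→B: 144.0 m
B→C: 1459.7 m
C→D: 2686.3 m
D→E: 2027.6 m
E→F: 393.2 m
F→G: 1302.8 m
The shortest leg is A–B at 144.0 m.

A–B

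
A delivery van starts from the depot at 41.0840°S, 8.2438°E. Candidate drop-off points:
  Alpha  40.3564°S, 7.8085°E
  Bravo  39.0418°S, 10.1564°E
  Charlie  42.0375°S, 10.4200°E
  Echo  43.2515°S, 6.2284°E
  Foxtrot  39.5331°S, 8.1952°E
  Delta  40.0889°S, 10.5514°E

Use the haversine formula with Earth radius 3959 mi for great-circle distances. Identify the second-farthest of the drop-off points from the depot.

Distances from the depot (41.0840°S, 8.2438°E):
Echo: 181.9 mi
Bravo: 173.6 mi
Delta: 139.2 mi
Charlie: 130.4 mi
Foxtrot: 107.2 mi
Alpha: 55.2 mi
The second-farthest is Bravo at 173.6 mi.

Bravo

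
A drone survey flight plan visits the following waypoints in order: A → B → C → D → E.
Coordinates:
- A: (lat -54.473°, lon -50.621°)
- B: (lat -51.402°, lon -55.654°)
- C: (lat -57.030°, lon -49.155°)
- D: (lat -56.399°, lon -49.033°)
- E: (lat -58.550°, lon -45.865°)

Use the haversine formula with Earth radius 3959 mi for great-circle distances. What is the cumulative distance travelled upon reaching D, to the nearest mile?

811 mi

Leg distances:
A→B: 298.1 mi  (cumulative 298.1 mi)
B→C: 468.8 mi  (cumulative 766.9 mi)
C→D: 43.8 mi  (cumulative 810.7 mi)
Cumulative distance at D ≈ 811 mi.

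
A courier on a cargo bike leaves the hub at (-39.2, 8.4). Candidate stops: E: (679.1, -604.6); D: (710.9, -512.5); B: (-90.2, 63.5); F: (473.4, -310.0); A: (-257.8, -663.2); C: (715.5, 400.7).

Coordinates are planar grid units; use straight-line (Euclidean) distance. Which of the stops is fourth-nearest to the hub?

C

Distances from the hub ((-39.2, 8.4)):
B: 75.1
F: 603.4
A: 706.3
C: 850.6
D: 913.2
E: 944.3
The fourth-nearest is C at 850.6.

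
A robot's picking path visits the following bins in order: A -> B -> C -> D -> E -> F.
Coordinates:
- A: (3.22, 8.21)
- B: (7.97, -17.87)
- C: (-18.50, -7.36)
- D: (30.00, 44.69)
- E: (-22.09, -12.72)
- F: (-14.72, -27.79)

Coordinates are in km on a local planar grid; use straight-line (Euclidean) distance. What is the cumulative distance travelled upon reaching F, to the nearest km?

220 km

Leg distances:
A→B: 26.5 km  (cumulative 26.5 km)
B→C: 28.5 km  (cumulative 55.0 km)
C→D: 71.1 km  (cumulative 126.1 km)
D→E: 77.5 km  (cumulative 203.7 km)
E→F: 16.8 km  (cumulative 220.4 km)
Cumulative distance at F ≈ 220 km.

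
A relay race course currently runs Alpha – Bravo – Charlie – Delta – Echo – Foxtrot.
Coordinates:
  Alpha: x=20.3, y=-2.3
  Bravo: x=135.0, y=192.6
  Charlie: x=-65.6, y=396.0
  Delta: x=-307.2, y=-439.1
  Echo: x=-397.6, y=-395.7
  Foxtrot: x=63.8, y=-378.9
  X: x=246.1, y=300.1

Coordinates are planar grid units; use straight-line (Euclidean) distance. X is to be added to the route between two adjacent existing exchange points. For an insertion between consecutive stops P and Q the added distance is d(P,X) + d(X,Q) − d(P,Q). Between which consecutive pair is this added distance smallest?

Added distance for inserting X between each consecutive pair:
Alpha–Bravo: 305.8
Bravo–Charlie: 195.0
Charlie–Delta: 380.1
Delta–Echo: 1770.9
Echo–Foxtrot: 1189.2
Smallest added distance is 195.0, inserting between Bravo and Charlie.

between Bravo and Charlie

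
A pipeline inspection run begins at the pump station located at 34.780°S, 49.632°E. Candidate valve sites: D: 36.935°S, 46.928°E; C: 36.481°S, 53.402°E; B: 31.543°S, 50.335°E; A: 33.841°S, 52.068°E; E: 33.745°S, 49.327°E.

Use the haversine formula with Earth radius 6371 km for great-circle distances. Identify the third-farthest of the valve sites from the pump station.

D

Distances from the pump station (34.780°S, 49.632°E):
C: 389.7 km
B: 365.8 km
D: 341.7 km
A: 246.9 km
E: 118.5 km
The third-farthest is D at 341.7 km.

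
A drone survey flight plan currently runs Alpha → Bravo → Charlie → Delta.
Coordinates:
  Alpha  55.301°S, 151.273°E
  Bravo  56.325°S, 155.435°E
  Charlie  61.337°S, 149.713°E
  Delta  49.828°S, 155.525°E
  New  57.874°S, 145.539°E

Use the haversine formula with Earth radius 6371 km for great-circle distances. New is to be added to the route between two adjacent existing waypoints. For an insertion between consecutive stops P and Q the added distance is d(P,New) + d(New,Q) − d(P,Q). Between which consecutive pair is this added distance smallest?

between Charlie and Delta

Added distance for inserting New between each consecutive pair:
Alpha–Bravo: 790.2 km
Bravo–Charlie: 425.4 km
Charlie–Delta: 227.6 km
Smallest added distance is 227.6 km, inserting between Charlie and Delta.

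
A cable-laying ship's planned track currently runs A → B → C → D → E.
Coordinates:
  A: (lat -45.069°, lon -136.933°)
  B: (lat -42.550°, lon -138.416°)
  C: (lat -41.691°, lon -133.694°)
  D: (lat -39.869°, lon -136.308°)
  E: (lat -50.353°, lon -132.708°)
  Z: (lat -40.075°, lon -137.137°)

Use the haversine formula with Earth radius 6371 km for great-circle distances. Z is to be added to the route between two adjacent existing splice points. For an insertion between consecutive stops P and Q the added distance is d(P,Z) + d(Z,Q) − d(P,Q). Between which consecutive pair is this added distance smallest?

Added distance for inserting Z between each consecutive pair:
A–B: 546.4 km
B–C: 234.9 km
C–D: 115.8 km
D–E: 68.9 km
Smallest added distance is 68.9 km, inserting between D and E.

between D and E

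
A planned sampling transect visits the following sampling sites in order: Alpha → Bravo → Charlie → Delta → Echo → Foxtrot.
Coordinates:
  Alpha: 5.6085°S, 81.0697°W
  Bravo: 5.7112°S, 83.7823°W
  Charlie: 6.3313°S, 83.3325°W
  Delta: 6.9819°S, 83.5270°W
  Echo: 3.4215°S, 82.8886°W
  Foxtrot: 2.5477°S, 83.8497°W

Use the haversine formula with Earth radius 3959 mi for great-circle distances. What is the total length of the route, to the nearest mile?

Leg distances:
Alpha→Bravo: 186.7 mi  (cumulative 186.7 mi)
Bravo→Charlie: 52.8 mi  (cumulative 239.5 mi)
Charlie→Delta: 46.9 mi  (cumulative 286.4 mi)
Delta→Echo: 249.9 mi  (cumulative 536.3 mi)
Echo→Foxtrot: 89.7 mi  (cumulative 626.0 mi)
Total route length ≈ 626 mi.

626 mi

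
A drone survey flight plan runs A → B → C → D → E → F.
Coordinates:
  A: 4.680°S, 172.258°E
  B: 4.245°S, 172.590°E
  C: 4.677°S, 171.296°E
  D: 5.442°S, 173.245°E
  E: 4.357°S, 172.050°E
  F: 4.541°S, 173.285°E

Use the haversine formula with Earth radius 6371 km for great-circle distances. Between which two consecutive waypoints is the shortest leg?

A–B

Leg distances:
A→B: 60.8 km
B→C: 151.3 km
C→D: 232.0 km
D→E: 179.1 km
E→F: 138.4 km
The shortest leg is A–B at 60.8 km.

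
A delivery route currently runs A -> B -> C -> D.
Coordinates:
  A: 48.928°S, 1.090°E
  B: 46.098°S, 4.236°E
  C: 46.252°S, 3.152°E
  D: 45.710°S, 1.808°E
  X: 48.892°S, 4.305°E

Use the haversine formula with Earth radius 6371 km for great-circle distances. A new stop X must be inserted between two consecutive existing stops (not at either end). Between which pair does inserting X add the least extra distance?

Added distance for inserting X between each consecutive pair:
A–B: 152.3 km
B–C: 531.5 km
C–D: 586.7 km
Smallest added distance is 152.3 km, inserting between A and B.

between A and B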